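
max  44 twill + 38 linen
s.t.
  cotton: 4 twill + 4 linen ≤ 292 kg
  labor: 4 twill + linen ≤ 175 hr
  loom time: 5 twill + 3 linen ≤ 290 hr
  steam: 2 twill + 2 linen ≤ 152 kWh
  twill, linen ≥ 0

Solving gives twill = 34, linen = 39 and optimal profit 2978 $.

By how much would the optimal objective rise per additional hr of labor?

2

Binding: cotton and labor. Non-binding: loom time (3 unused), steam (6 unused).
Slack constraints have shadow price 0 (complementary slackness).
Dual feasibility on the basic columns requires 4·y_cotton + 4·y_labor = 44, 4·y_cotton + 1·y_labor = 38.
→ y_cotton = 9 and y_labor = 2.
Shadow price of labor = 2.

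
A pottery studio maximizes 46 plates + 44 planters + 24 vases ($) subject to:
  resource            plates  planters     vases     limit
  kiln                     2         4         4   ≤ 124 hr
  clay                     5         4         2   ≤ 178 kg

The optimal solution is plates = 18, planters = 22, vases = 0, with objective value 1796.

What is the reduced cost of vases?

Both kiln and clay are binding at x*.
The binding rows give the dual system: 2·y_kiln + 5·y_clay = 46 and 4·y_kiln + 4·y_clay = 44.
Solving: y_kiln = 3, y_clay = 8.
Reduced cost of vases: c₃ − yᵀa₃ = 24 − (3·4 + 8·2) = 24 − 28 = -4.

-4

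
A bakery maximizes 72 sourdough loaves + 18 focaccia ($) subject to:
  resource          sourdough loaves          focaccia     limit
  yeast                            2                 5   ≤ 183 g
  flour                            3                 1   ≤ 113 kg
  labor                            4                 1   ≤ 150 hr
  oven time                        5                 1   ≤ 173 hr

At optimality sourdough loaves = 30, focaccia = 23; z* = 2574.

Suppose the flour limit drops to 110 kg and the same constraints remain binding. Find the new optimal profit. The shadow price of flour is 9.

Δb = -3, so new z* = 2574 + (9)·(-3) = 2574 − 27 = 2547.

2547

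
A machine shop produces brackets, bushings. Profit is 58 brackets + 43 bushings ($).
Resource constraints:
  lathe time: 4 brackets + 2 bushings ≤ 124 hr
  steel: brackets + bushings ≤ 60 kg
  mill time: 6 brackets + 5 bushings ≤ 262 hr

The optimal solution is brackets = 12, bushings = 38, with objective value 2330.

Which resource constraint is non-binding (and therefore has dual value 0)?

steel

lathe time: 124/124 (binding)
steel: 50/60 (slack 10)
mill time: 262/262 (binding)
By complementary slackness, a constraint with positive slack has shadow price 0 → steel.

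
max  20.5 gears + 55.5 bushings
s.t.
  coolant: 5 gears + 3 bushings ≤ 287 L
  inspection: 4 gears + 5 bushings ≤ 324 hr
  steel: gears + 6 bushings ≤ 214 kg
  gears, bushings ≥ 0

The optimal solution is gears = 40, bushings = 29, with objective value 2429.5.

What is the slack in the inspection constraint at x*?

inspection used = 4·40 + 5·29 = 305; slack = 324 − 305 = 19.

19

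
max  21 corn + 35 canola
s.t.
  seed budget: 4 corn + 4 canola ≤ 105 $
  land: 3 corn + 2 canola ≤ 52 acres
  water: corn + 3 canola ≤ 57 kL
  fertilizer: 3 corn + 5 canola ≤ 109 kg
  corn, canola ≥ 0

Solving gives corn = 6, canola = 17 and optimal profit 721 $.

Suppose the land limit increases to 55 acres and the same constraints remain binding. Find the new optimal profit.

733

Binding: land and water. Non-binding: seed budget (13 unused), fertilizer (6 unused).
By complementary slackness, y = 0 for the non-binding constraints.
Dual feasibility on the basic columns requires 3·y_land + 1·y_water = 21, 2·y_land + 3·y_water = 35.
This yields shadow prices y_land = 4, y_water = 9.
Δz = y_land·Δb = 4 × (3) = 12, so new z* = 721 + 12 = 733.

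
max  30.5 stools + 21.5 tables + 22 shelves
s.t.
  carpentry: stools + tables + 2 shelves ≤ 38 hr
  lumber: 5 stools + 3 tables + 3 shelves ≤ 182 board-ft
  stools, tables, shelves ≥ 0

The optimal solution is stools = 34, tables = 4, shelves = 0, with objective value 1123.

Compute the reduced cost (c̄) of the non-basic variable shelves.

Both carpentry and lumber are binding at x*.
Dual feasibility on the basic columns requires 1·y_carpentry + 5·y_lumber = 30.5, 1·y_carpentry + 3·y_lumber = 21.5.
Solving: y_carpentry = 8, y_lumber = 4.5.
Reduced cost of shelves: c₃ − yᵀa₃ = 22 − (8·2 + 4.5·3) = 22 − 29.5 = -7.5.

-7.5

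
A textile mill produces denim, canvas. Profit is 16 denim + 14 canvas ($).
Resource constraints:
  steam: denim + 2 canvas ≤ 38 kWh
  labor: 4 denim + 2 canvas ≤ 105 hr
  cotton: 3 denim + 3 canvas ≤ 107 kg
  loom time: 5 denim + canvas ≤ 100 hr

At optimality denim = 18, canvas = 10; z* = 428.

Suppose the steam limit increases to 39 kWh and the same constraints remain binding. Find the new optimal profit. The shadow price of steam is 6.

Δb = 1, so new z* = 428 + (6)·(1) = 428 + 6 = 434.

434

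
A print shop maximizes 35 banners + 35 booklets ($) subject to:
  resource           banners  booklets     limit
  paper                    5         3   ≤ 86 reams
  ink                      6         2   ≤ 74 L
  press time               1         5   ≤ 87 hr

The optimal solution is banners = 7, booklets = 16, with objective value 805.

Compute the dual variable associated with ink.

At the optimum: paper uses 83 of 86 (slack = 3); ink uses 74 of 74 (binding); press time uses 87 of 87 (binding).
By complementary slackness, y = 0 for the non-binding constraint.
The binding rows give the dual system: 6·y_ink + 1·y_press time = 35 and 2·y_ink + 5·y_press time = 35.
Solving: y_ink = 5, y_press time = 5.
Shadow price of ink = 5.

5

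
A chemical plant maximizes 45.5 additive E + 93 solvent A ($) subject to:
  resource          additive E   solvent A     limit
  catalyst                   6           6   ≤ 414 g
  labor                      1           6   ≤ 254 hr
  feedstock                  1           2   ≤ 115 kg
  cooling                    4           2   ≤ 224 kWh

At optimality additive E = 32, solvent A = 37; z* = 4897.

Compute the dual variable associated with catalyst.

At the optimum: catalyst uses 414 of 414 (binding); labor uses 254 of 254 (binding); feedstock uses 106 of 115 (slack = 9); cooling uses 202 of 224 (slack = 22).
Slack constraints have shadow price 0 (complementary slackness).
Dual feasibility on the basic columns requires 6·y_catalyst + 1·y_labor = 45.5, 6·y_catalyst + 6·y_labor = 93.
This yields shadow prices y_catalyst = 6, y_labor = 9.5.
Shadow price of catalyst = 6.

6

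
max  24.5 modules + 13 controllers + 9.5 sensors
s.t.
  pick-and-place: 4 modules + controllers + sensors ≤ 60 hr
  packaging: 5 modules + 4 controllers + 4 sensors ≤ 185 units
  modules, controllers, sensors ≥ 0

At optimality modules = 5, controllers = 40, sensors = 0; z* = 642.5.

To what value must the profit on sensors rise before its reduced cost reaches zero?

13

Check each constraint at x*: pick-and-place 60/60 (tight); packaging 185/185 (tight).
The binding rows give the dual system: 4·y_pick-and-place + 5·y_packaging = 24.5 and 1·y_pick-and-place + 4·y_packaging = 13.
Solving: y_pick-and-place = 3, y_packaging = 2.5.
sensors enters the basis when its profit ≥ yᵀa₃ = 3·1 + 2.5·4 = 13.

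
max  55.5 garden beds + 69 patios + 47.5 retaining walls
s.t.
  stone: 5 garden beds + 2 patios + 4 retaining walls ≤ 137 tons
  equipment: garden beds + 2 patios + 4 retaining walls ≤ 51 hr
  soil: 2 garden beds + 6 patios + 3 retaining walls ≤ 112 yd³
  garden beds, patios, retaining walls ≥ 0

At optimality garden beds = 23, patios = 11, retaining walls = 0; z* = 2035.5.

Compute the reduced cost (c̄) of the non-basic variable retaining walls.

Binding: stone and soil. Non-binding: equipment (6 unused).
Slack constraints have shadow price 0 (complementary slackness).
From A_Bᵀ y = c: 5·y_stone + 2·y_soil = 55.5; 2·y_stone + 6·y_soil = 69.
This yields shadow prices y_stone = 7.5, y_soil = 9.
Reduced cost of retaining walls: c₃ − yᵀa₃ = 47.5 − (7.5·4 + 9·3) = 47.5 − 57 = -9.5.

-9.5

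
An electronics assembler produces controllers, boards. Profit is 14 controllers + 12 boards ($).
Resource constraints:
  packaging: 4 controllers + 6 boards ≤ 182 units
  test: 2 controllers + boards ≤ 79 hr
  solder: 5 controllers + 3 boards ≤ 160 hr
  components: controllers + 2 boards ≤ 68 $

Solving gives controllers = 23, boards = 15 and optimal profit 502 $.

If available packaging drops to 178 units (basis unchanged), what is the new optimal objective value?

At the optimum: packaging uses 182 of 182 (binding); test uses 61 of 79 (slack = 18); solder uses 160 of 160 (binding); components uses 53 of 68 (slack = 15).
Slack constraints have shadow price 0 (complementary slackness).
Dual feasibility on the basic columns requires 4·y_packaging + 5·y_solder = 14, 6·y_packaging + 3·y_solder = 12.
→ y_packaging = 1 and y_solder = 2.
Δz = y_packaging·Δb = 1 × (-4) = -4, so new z* = 502 − 4 = 498.

498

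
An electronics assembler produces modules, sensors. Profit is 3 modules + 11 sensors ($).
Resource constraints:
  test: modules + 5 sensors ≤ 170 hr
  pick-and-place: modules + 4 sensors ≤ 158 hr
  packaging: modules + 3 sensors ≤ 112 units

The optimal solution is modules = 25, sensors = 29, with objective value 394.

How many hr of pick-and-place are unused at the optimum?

17

pick-and-place used = 1·25 + 4·29 = 141; slack = 158 − 141 = 17.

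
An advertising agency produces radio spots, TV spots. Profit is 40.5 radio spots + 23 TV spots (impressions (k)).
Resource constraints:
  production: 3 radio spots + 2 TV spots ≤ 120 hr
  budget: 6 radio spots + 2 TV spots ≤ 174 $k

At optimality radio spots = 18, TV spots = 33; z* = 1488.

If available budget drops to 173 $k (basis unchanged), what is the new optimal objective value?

At the optimum: production uses 120 of 120 (binding); budget uses 174 of 174 (binding).
Dual feasibility on the basic columns requires 3·y_production + 6·y_budget = 40.5, 2·y_production + 2·y_budget = 23.
This yields shadow prices y_production = 9.5, y_budget = 2.
Δz = y_budget·Δb = 2 × (-1) = -2, so new z* = 1488 − 2 = 1486.

1486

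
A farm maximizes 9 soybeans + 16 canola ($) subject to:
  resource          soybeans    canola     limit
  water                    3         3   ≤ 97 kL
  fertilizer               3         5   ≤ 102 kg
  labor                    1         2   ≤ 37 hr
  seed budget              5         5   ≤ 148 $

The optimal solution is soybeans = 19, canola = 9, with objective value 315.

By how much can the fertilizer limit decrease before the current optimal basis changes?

Binding constraints: fertilizer, labor. The basis is B = [[3,5],[1,2]] with det 1.
Per unit decrease in fertilizer, x* moves by d = (-2, 1).
The basis stays optimal until soybeans reaches 0; allowable decrease = 9.5 kg.

9.5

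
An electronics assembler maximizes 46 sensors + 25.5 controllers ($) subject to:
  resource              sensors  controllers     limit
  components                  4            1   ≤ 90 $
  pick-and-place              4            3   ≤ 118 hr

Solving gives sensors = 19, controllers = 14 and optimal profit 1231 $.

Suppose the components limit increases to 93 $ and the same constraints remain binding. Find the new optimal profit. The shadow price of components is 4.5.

1244.5

Δb = 3, so new z* = 1231 + (4.5)·(3) = 1231 + 13.5 = 1244.5.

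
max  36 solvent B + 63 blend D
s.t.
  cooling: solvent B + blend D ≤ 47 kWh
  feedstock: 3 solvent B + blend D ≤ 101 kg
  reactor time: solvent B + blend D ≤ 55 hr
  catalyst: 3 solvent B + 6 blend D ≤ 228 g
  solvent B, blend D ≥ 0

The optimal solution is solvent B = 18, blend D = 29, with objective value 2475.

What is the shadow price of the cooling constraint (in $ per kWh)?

Binding: cooling and catalyst. Non-binding: feedstock (18 unused), reactor time (8 unused).
By complementary slackness, y = 0 for the non-binding constraints.
From A_Bᵀ y = c: 1·y_cooling + 3·y_catalyst = 36; 1·y_cooling + 6·y_catalyst = 63.
This yields shadow prices y_cooling = 9, y_catalyst = 9.
Shadow price of cooling = 9.

9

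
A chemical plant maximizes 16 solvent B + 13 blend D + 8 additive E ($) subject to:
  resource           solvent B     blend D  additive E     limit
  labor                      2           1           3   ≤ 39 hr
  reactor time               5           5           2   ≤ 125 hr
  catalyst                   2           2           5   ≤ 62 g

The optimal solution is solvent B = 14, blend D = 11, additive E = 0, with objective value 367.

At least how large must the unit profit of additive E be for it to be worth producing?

13

Binding: labor and reactor time. Non-binding: catalyst (12 unused).
Slack constraints have shadow price 0 (complementary slackness).
From A_Bᵀ y = c: 2·y_labor + 5·y_reactor time = 16; 1·y_labor + 5·y_reactor time = 13.
Solving: y_labor = 3, y_reactor time = 2.
additive E enters the basis when its profit ≥ yᵀa₃ = 3·3 + 2·2 = 13.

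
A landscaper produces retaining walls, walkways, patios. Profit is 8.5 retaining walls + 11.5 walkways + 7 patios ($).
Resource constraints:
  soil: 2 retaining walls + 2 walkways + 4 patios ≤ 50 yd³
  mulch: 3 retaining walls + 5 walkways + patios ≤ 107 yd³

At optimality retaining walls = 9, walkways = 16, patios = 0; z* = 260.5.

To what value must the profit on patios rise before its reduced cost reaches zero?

Both soil and mulch are binding at x*.
The binding rows give the dual system: 2·y_soil + 3·y_mulch = 8.5 and 2·y_soil + 5·y_mulch = 11.5.
This yields shadow prices y_soil = 2, y_mulch = 1.5.
patios enters the basis when its profit ≥ yᵀa₃ = 2·4 + 1.5·1 = 9.5.

9.5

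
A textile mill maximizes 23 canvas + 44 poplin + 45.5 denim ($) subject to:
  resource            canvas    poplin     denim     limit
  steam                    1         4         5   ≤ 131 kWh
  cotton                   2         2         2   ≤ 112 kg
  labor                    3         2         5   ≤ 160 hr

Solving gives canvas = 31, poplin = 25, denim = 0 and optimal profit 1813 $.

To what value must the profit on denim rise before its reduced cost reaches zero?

51

Binding: steam and cotton. Non-binding: labor (17 unused).
Since labor is not tight, its dual is 0.
Dual feasibility on the basic columns requires 1·y_steam + 2·y_cotton = 23, 4·y_steam + 2·y_cotton = 44.
Solving: y_steam = 7, y_cotton = 8.
denim enters the basis when its profit ≥ yᵀa₃ = 7·5 + 8·2 = 51.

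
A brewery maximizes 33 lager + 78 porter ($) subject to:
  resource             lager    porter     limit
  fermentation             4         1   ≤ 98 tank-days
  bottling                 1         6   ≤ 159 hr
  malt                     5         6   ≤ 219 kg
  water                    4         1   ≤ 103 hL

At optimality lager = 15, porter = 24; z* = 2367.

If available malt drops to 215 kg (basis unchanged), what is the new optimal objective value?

2347

At the optimum: fermentation uses 84 of 98 (slack = 14); bottling uses 159 of 159 (binding); malt uses 219 of 219 (binding); water uses 84 of 103 (slack = 19).
By complementary slackness, y = 0 for the non-binding constraints.
The binding rows give the dual system: 1·y_bottling + 5·y_malt = 33 and 6·y_bottling + 6·y_malt = 78.
→ y_bottling = 8 and y_malt = 5.
Δz = y_malt·Δb = 5 × (-4) = -20, so new z* = 2367 − 20 = 2347.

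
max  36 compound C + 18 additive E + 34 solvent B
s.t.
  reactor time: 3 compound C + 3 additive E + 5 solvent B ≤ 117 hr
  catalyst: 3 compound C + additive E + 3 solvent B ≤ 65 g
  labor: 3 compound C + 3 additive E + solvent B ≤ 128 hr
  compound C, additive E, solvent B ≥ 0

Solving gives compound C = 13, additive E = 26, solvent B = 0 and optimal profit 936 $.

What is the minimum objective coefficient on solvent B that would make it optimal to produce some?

42

Check each constraint at x*: reactor time 117/117 (tight); catalyst 65/65 (tight); labor 117/128 (slack 11).
Since labor is not tight, its dual is 0.
From A_Bᵀ y = c: 3·y_reactor time + 3·y_catalyst = 36; 3·y_reactor time + 1·y_catalyst = 18.
→ y_reactor time = 3 and y_catalyst = 9.
solvent B enters the basis when its profit ≥ yᵀa₃ = 3·5 + 9·3 = 42.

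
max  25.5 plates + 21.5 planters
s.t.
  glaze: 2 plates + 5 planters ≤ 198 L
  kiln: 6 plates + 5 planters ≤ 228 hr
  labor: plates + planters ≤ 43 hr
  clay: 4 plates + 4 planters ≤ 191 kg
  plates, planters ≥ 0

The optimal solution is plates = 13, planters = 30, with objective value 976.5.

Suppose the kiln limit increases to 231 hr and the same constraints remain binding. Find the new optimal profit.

988.5

At the optimum: glaze uses 176 of 198 (slack = 22); kiln uses 228 of 228 (binding); labor uses 43 of 43 (binding); clay uses 172 of 191 (slack = 19).
Slack constraints have shadow price 0 (complementary slackness).
The binding rows give the dual system: 6·y_kiln + 1·y_labor = 25.5 and 5·y_kiln + 1·y_labor = 21.5.
Solving: y_kiln = 4, y_labor = 1.5.
Δz = y_kiln·Δb = 4 × (3) = 12, so new z* = 976.5 + 12 = 988.5.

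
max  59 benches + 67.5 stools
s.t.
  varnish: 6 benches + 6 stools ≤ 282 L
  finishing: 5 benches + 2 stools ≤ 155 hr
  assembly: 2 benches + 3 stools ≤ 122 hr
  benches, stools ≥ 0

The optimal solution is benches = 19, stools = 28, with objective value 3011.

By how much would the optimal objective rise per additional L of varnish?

At the optimum: varnish uses 282 of 282 (binding); finishing uses 151 of 155 (slack = 4); assembly uses 122 of 122 (binding).
Slack constraints have shadow price 0 (complementary slackness).
From A_Bᵀ y = c: 6·y_varnish + 2·y_assembly = 59; 6·y_varnish + 3·y_assembly = 67.5.
Solving: y_varnish = 7, y_assembly = 8.5.
Shadow price of varnish = 7.

7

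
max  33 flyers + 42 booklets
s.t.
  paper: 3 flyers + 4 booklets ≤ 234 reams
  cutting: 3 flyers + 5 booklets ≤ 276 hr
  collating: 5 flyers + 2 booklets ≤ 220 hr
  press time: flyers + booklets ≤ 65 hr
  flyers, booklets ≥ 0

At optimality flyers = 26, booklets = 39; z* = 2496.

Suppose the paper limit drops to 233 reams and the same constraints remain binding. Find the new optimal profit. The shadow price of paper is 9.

2487

Δb = -1, so new z* = 2496 + (9)·(-1) = 2496 − 9 = 2487.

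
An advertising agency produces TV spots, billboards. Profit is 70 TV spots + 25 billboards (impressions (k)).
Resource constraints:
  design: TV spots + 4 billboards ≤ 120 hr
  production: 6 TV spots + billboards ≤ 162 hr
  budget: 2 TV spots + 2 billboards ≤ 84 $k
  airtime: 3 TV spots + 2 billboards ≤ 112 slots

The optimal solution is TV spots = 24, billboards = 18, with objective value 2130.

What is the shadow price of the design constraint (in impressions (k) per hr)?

Check each constraint at x*: design 96/120 (slack 24); production 162/162 (tight); budget 84/84 (tight); airtime 108/112 (slack 4).
By complementary slackness, y = 0 for the non-binding constraints.
The binding rows give the dual system: 6·y_production + 2·y_budget = 70 and 1·y_production + 2·y_budget = 25.
→ y_production = 9 and y_budget = 8.
Shadow price of design = 0.

0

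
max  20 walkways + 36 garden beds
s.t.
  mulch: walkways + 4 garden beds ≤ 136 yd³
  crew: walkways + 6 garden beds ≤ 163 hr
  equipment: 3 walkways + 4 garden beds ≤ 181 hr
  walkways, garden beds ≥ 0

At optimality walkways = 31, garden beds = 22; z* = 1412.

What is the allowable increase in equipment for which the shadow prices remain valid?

Binding constraints: crew, equipment. The basis is B = [[1,6],[3,4]] with det -14.
Per unit increase in equipment, x* moves by d = (0.4286, -0.0714).
The basis stays optimal until mulch becomes binding; allowable increase = 119 hr.

119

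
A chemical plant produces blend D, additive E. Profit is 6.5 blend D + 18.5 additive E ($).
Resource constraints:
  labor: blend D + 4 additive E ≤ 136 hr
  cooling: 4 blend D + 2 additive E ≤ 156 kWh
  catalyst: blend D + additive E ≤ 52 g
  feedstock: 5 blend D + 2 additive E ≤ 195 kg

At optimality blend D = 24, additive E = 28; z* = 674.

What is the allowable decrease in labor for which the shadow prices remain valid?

6

Binding constraints: labor, catalyst. The basis is B = [[1,4],[1,1]] with det -3.
Per unit decrease in labor, x* moves by d = (0.3333, -0.3333).
The basis stays optimal until cooling becomes binding; allowable decrease = 6 hr.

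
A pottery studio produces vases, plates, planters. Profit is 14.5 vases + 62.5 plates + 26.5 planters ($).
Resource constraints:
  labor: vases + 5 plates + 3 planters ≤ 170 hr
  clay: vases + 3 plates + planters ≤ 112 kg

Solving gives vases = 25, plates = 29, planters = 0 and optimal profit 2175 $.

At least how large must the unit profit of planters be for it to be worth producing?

Check each constraint at x*: labor 170/170 (tight); clay 112/112 (tight).
The binding rows give the dual system: 1·y_labor + 1·y_clay = 14.5 and 5·y_labor + 3·y_clay = 62.5.
Solving: y_labor = 9.5, y_clay = 5.
planters enters the basis when its profit ≥ yᵀa₃ = 9.5·3 + 5·1 = 33.5.

33.5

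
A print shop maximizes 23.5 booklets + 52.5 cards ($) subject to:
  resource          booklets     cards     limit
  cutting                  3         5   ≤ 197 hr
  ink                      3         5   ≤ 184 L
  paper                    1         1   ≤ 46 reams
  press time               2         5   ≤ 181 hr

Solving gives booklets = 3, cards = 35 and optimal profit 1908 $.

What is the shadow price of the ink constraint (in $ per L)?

Check each constraint at x*: cutting 184/197 (slack 13); ink 184/184 (tight); paper 38/46 (slack 8); press time 181/181 (tight).
Slack constraints have shadow price 0 (complementary slackness).
The binding rows give the dual system: 3·y_ink + 2·y_press time = 23.5 and 5·y_ink + 5·y_press time = 52.5.
Solving: y_ink = 2.5, y_press time = 8.
Shadow price of ink = 2.5.

2.5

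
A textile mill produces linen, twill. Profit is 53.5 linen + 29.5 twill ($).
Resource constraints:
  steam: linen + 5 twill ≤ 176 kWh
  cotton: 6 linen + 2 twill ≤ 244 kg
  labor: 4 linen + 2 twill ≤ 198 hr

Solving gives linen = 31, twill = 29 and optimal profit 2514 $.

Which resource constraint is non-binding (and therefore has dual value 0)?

steam: 176/176 (binding)
cotton: 244/244 (binding)
labor: 182/198 (slack 16)
By complementary slackness, a constraint with positive slack has shadow price 0 → labor.

labor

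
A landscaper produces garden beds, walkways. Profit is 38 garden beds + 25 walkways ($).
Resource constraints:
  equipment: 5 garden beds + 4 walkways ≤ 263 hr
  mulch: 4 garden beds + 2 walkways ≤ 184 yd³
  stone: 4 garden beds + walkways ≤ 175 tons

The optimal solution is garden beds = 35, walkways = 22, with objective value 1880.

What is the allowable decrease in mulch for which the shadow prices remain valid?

Binding constraints: equipment, mulch. The basis is B = [[5,4],[4,2]] with det -6.
Per unit decrease in mulch, x* moves by d = (-0.6667, 0.8333).
The basis stays optimal until garden beds reaches 0; allowable decrease = 52.5 yd³.

52.5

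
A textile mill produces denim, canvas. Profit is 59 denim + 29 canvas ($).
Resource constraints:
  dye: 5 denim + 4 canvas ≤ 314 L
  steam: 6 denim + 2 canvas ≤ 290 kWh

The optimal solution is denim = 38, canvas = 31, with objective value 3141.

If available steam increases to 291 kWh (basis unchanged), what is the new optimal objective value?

3147.5

At the optimum: dye uses 314 of 314 (binding); steam uses 290 of 290 (binding).
Dual feasibility on the basic columns requires 5·y_dye + 6·y_steam = 59, 4·y_dye + 2·y_steam = 29.
Solving: y_dye = 4, y_steam = 6.5.
Δz = y_steam·Δb = 6.5 × (1) = 6.5, so new z* = 3141 + 6.5 = 3147.5.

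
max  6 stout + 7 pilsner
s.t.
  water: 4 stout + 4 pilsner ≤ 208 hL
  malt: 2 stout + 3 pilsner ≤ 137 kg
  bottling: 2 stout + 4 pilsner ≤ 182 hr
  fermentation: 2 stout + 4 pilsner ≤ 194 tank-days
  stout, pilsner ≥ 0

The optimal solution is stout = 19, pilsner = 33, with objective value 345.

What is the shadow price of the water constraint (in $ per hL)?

1

At the optimum: water uses 208 of 208 (binding); malt uses 137 of 137 (binding); bottling uses 170 of 182 (slack = 12); fermentation uses 170 of 194 (slack = 24).
Slack constraints have shadow price 0 (complementary slackness).
From A_Bᵀ y = c: 4·y_water + 2·y_malt = 6; 4·y_water + 3·y_malt = 7.
This yields shadow prices y_water = 1, y_malt = 1.
Shadow price of water = 1.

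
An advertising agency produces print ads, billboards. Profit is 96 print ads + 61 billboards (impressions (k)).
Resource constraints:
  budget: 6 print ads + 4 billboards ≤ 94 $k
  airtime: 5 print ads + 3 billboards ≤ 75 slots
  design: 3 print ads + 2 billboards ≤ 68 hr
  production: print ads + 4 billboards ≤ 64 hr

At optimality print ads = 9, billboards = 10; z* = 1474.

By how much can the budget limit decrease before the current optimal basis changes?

Binding constraints: budget, airtime. The basis is B = [[6,4],[5,3]] with det -2.
Per unit decrease in budget, x* moves by d = (1.5, -2.5).
The basis stays optimal until billboards reaches 0; allowable decrease = 4 $k.

4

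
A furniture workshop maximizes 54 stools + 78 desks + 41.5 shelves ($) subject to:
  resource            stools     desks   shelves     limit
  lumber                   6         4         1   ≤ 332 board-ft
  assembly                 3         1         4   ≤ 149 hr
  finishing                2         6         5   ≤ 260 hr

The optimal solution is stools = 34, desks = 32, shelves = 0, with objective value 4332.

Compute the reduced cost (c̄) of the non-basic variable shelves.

-9.5

At the optimum: lumber uses 332 of 332 (binding); assembly uses 134 of 149 (slack = 15); finishing uses 260 of 260 (binding).
Slack constraints have shadow price 0 (complementary slackness).
Dual feasibility on the basic columns requires 6·y_lumber + 2·y_finishing = 54, 4·y_lumber + 6·y_finishing = 78.
→ y_lumber = 6 and y_finishing = 9.
Reduced cost of shelves: c₃ − yᵀa₃ = 41.5 − (6·1 + 9·5) = 41.5 − 51 = -9.5.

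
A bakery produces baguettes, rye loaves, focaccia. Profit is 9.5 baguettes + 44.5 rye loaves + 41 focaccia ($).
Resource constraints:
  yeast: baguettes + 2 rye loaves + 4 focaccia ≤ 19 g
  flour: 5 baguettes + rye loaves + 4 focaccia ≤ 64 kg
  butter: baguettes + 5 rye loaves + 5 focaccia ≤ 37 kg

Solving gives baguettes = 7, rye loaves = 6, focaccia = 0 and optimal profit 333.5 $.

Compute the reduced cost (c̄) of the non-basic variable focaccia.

-5.5

Check each constraint at x*: yeast 19/19 (tight); flour 41/64 (slack 23); butter 37/37 (tight).
By complementary slackness, y = 0 for the non-binding constraint.
The binding rows give the dual system: 1·y_yeast + 1·y_butter = 9.5 and 2·y_yeast + 5·y_butter = 44.5.
→ y_yeast = 1 and y_butter = 8.5.
Reduced cost of focaccia: c₃ − yᵀa₃ = 41 − (1·4 + 8.5·5) = 41 − 46.5 = -5.5.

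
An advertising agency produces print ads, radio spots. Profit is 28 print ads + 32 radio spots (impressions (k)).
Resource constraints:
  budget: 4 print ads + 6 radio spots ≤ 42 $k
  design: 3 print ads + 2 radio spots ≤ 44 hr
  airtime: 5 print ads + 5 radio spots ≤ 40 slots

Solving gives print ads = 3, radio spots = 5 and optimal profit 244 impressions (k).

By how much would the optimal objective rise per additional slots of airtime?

4

Check each constraint at x*: budget 42/42 (tight); design 19/44 (slack 25); airtime 40/40 (tight).
Since design is not tight, its dual is 0.
From A_Bᵀ y = c: 4·y_budget + 5·y_airtime = 28; 6·y_budget + 5·y_airtime = 32.
This yields shadow prices y_budget = 2, y_airtime = 4.
Shadow price of airtime = 4.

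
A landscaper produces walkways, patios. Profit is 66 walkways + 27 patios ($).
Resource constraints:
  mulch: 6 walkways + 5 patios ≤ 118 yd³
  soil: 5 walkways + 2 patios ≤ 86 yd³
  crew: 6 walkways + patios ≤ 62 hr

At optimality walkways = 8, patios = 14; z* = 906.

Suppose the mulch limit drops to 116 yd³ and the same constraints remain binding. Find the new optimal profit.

Check each constraint at x*: mulch 118/118 (tight); soil 68/86 (slack 18); crew 62/62 (tight).
Since soil is not tight, its dual is 0.
The binding rows give the dual system: 6·y_mulch + 6·y_crew = 66 and 5·y_mulch + 1·y_crew = 27.
This yields shadow prices y_mulch = 4, y_crew = 7.
Δz = y_mulch·Δb = 4 × (-2) = -8, so new z* = 906 − 8 = 898.

898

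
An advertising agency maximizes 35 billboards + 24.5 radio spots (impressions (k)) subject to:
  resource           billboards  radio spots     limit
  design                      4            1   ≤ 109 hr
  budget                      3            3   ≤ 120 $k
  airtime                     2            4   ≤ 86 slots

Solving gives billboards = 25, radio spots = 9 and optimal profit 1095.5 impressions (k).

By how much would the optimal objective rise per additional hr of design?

Binding: design and airtime. Non-binding: budget (18 unused).
By complementary slackness, y = 0 for the non-binding constraint.
Dual feasibility on the basic columns requires 4·y_design + 2·y_airtime = 35, 1·y_design + 4·y_airtime = 24.5.
This yields shadow prices y_design = 6.5, y_airtime = 4.5.
Shadow price of design = 6.5.

6.5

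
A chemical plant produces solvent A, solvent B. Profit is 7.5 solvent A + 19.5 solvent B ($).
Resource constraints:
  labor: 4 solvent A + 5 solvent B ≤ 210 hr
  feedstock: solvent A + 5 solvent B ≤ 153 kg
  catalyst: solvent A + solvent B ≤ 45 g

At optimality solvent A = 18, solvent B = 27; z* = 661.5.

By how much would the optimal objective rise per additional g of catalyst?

Check each constraint at x*: labor 207/210 (slack 3); feedstock 153/153 (tight); catalyst 45/45 (tight).
Since labor is not tight, its dual is 0.
Dual feasibility on the basic columns requires 1·y_feedstock + 1·y_catalyst = 7.5, 5·y_feedstock + 1·y_catalyst = 19.5.
Solving: y_feedstock = 3, y_catalyst = 4.5.
Shadow price of catalyst = 4.5.

4.5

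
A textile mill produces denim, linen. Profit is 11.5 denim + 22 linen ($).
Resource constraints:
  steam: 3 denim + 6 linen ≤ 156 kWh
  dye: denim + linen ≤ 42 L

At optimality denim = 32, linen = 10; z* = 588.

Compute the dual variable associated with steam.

3.5

At the optimum: steam uses 156 of 156 (binding); dye uses 42 of 42 (binding).
The binding rows give the dual system: 3·y_steam + 1·y_dye = 11.5 and 6·y_steam + 1·y_dye = 22.
Solving: y_steam = 3.5, y_dye = 1.
Shadow price of steam = 3.5.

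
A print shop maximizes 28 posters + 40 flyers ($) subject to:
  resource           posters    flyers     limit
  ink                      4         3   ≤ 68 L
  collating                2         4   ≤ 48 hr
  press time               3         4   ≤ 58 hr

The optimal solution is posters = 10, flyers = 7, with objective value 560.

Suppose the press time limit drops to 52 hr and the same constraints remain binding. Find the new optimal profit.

512

At the optimum: ink uses 61 of 68 (slack = 7); collating uses 48 of 48 (binding); press time uses 58 of 58 (binding).
Since ink is not tight, its dual is 0.
The binding rows give the dual system: 2·y_collating + 3·y_press time = 28 and 4·y_collating + 4·y_press time = 40.
This yields shadow prices y_collating = 2, y_press time = 8.
Δz = y_press time·Δb = 8 × (-6) = -48, so new z* = 560 − 48 = 512.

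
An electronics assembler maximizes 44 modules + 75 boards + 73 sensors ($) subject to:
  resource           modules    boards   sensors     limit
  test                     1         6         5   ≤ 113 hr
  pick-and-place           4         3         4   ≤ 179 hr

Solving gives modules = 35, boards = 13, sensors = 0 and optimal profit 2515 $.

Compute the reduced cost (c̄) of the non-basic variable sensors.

-3

Check each constraint at x*: test 113/113 (tight); pick-and-place 179/179 (tight).
From A_Bᵀ y = c: 1·y_test + 4·y_pick-and-place = 44; 6·y_test + 3·y_pick-and-place = 75.
Solving: y_test = 8, y_pick-and-place = 9.
Reduced cost of sensors: c₃ − yᵀa₃ = 73 − (8·5 + 9·4) = 73 − 76 = -3.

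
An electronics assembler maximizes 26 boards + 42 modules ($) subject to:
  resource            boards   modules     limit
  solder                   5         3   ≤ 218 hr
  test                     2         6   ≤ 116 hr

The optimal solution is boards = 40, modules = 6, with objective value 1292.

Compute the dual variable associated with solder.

3

Both solder and test are binding at x*.
Dual feasibility on the basic columns requires 5·y_solder + 2·y_test = 26, 3·y_solder + 6·y_test = 42.
Solving: y_solder = 3, y_test = 5.5.
Shadow price of solder = 3.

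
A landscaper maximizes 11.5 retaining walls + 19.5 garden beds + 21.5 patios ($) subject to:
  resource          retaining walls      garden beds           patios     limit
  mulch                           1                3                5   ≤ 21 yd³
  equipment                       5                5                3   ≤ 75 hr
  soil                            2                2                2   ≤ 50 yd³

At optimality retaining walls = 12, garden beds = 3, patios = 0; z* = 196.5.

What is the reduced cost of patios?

-3

Check each constraint at x*: mulch 21/21 (tight); equipment 75/75 (tight); soil 30/50 (slack 20).
Since soil is not tight, its dual is 0.
Dual feasibility on the basic columns requires 1·y_mulch + 5·y_equipment = 11.5, 3·y_mulch + 5·y_equipment = 19.5.
Solving: y_mulch = 4, y_equipment = 1.5.
Reduced cost of patios: c₃ − yᵀa₃ = 21.5 − (4·5 + 1.5·3) = 21.5 − 24.5 = -3.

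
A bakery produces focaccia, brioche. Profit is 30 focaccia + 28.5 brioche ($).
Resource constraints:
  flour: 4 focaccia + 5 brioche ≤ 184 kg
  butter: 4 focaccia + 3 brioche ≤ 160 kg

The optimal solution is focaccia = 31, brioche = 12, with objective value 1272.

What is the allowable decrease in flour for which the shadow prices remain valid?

24

Binding constraints: flour, butter. The basis is B = [[4,5],[4,3]] with det -8.
Per unit decrease in flour, x* moves by d = (0.375, -0.5).
The basis stays optimal until brioche reaches 0; allowable decrease = 24 kg.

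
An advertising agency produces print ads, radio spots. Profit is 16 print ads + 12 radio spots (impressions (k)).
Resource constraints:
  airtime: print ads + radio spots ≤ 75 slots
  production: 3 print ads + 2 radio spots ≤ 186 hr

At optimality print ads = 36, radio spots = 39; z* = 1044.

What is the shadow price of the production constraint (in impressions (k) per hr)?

Check each constraint at x*: airtime 75/75 (tight); production 186/186 (tight).
From A_Bᵀ y = c: 1·y_airtime + 3·y_production = 16; 1·y_airtime + 2·y_production = 12.
→ y_airtime = 4 and y_production = 4.
Shadow price of production = 4.

4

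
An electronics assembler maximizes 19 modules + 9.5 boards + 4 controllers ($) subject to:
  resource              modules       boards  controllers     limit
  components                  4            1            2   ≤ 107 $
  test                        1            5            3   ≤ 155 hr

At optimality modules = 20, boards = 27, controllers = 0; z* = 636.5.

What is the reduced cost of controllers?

At the optimum: components uses 107 of 107 (binding); test uses 155 of 155 (binding).
The binding rows give the dual system: 4·y_components + 1·y_test = 19 and 1·y_components + 5·y_test = 9.5.
This yields shadow prices y_components = 4.5, y_test = 1.
Reduced cost of controllers: c₃ − yᵀa₃ = 4 − (4.5·2 + 1·3) = 4 − 12 = -8.

-8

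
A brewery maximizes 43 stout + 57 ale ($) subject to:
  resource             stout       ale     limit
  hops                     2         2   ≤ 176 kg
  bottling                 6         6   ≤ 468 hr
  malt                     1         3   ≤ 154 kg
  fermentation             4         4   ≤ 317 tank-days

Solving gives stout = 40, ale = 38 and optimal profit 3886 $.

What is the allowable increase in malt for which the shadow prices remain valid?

Binding constraints: bottling, malt. The basis is B = [[6,6],[1,3]] with det 12.
Per unit increase in malt, x* moves by d = (-0.5, 0.5).
The basis stays optimal until stout reaches 0; allowable increase = 80 kg.

80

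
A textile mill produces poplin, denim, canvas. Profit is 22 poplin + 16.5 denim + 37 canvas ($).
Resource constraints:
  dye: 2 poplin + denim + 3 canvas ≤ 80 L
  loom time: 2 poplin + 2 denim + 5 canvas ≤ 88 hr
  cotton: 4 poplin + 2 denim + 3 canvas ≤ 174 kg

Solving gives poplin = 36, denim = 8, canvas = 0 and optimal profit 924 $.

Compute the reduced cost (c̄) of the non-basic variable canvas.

Binding: dye and loom time. Non-binding: cotton (14 unused).
Since cotton is not tight, its dual is 0.
From A_Bᵀ y = c: 2·y_dye + 2·y_loom time = 22; 1·y_dye + 2·y_loom time = 16.5.
This yields shadow prices y_dye = 5.5, y_loom time = 5.5.
Reduced cost of canvas: c₃ − yᵀa₃ = 37 − (5.5·3 + 5.5·5) = 37 − 44 = -7.

-7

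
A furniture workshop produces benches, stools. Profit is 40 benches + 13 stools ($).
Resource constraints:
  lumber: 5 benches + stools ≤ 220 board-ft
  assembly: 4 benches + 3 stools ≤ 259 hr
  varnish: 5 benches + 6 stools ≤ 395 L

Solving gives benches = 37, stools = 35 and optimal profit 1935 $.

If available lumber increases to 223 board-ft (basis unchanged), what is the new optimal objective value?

Check each constraint at x*: lumber 220/220 (tight); assembly 253/259 (slack 6); varnish 395/395 (tight).
Since assembly is not tight, its dual is 0.
The binding rows give the dual system: 5·y_lumber + 5·y_varnish = 40 and 1·y_lumber + 6·y_varnish = 13.
→ y_lumber = 7 and y_varnish = 1.
Δz = y_lumber·Δb = 7 × (3) = 21, so new z* = 1935 + 21 = 1956.

1956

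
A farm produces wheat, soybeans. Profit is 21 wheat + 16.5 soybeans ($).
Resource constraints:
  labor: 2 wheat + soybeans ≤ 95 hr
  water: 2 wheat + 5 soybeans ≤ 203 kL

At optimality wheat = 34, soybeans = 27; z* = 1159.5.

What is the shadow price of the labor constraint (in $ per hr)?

9

Both labor and water are binding at x*.
From A_Bᵀ y = c: 2·y_labor + 2·y_water = 21; 1·y_labor + 5·y_water = 16.5.
This yields shadow prices y_labor = 9, y_water = 1.5.
Shadow price of labor = 9.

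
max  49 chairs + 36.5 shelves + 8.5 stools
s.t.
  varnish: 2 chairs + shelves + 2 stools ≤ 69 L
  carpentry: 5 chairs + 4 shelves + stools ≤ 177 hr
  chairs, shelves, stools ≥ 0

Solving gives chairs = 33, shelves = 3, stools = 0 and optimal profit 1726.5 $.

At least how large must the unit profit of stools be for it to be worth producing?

17

Both varnish and carpentry are binding at x*.
From A_Bᵀ y = c: 2·y_varnish + 5·y_carpentry = 49; 1·y_varnish + 4·y_carpentry = 36.5.
This yields shadow prices y_varnish = 4.5, y_carpentry = 8.
stools enters the basis when its profit ≥ yᵀa₃ = 4.5·2 + 8·1 = 17.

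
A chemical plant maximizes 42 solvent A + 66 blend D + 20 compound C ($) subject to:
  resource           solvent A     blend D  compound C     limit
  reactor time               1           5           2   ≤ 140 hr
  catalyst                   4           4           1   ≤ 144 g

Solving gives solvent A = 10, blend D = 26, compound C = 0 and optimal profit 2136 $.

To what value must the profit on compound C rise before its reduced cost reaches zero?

Both reactor time and catalyst are binding at x*.
From A_Bᵀ y = c: 1·y_reactor time + 4·y_catalyst = 42; 5·y_reactor time + 4·y_catalyst = 66.
Solving: y_reactor time = 6, y_catalyst = 9.
compound C enters the basis when its profit ≥ yᵀa₃ = 6·2 + 9·1 = 21.

21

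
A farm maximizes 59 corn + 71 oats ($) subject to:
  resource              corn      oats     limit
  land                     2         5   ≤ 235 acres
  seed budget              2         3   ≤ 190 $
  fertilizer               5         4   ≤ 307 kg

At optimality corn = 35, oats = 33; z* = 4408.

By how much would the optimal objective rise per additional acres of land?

7

Check each constraint at x*: land 235/235 (tight); seed budget 169/190 (slack 21); fertilizer 307/307 (tight).
Slack constraints have shadow price 0 (complementary slackness).
From A_Bᵀ y = c: 2·y_land + 5·y_fertilizer = 59; 5·y_land + 4·y_fertilizer = 71.
Solving: y_land = 7, y_fertilizer = 9.
Shadow price of land = 7.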